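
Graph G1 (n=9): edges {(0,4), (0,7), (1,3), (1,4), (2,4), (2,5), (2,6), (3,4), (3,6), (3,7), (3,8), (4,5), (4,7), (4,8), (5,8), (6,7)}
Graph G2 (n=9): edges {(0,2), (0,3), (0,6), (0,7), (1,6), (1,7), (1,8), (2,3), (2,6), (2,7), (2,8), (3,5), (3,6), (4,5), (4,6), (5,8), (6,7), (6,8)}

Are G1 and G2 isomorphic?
No, not isomorphic

The graphs are NOT isomorphic.

Degrees in G1: deg(0)=2, deg(1)=2, deg(2)=3, deg(3)=5, deg(4)=7, deg(5)=3, deg(6)=3, deg(7)=4, deg(8)=3.
Sorted degree sequence of G1: [7, 5, 4, 3, 3, 3, 3, 2, 2].
Degrees in G2: deg(0)=4, deg(1)=3, deg(2)=5, deg(3)=4, deg(4)=2, deg(5)=3, deg(6)=7, deg(7)=4, deg(8)=4.
Sorted degree sequence of G2: [7, 5, 4, 4, 4, 4, 3, 3, 2].
The (sorted) degree sequence is an isomorphism invariant, so since G1 and G2 have different degree sequences they cannot be isomorphic.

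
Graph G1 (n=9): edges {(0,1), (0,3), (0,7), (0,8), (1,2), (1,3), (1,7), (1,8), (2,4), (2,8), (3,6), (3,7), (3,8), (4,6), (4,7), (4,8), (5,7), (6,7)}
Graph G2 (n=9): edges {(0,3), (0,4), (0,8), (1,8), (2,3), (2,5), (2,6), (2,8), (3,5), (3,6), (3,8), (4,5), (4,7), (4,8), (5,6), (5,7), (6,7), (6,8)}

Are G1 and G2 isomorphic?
Yes, isomorphic

The graphs are isomorphic.
One valid mapping φ: V(G1) → V(G2): 0→2, 1→6, 2→7, 3→3, 4→4, 5→1, 6→0, 7→8, 8→5

Verify φ preserves adjacency — for each edge of G1, its image is an edge of G2:
  (0,1) → (φ(0),φ(1)) = (2,6) ∈ E(G2) ✓
  (0,3) → (φ(0),φ(3)) = (2,3) ∈ E(G2) ✓
  (0,7) → (φ(0),φ(7)) = (2,8) ∈ E(G2) ✓
  (0,8) → (φ(0),φ(8)) = (2,5) ∈ E(G2) ✓
  (1,2) → (φ(1),φ(2)) = (6,7) ∈ E(G2) ✓
  (1,3) → (φ(1),φ(3)) = (3,6) ∈ E(G2) ✓
  (1,7) → (φ(1),φ(7)) = (6,8) ∈ E(G2) ✓
  (1,8) → (φ(1),φ(8)) = (5,6) ∈ E(G2) ✓
  (2,4) → (φ(2),φ(4)) = (4,7) ∈ E(G2) ✓
  (2,8) → (φ(2),φ(8)) = (5,7) ∈ E(G2) ✓
  (3,6) → (φ(3),φ(6)) = (0,3) ∈ E(G2) ✓
  (3,7) → (φ(3),φ(7)) = (3,8) ∈ E(G2) ✓
  (3,8) → (φ(3),φ(8)) = (3,5) ∈ E(G2) ✓
  (4,6) → (φ(4),φ(6)) = (0,4) ∈ E(G2) ✓
  (4,7) → (φ(4),φ(7)) = (4,8) ∈ E(G2) ✓
  (4,8) → (φ(4),φ(8)) = (4,5) ∈ E(G2) ✓
  (5,7) → (φ(5),φ(7)) = (1,8) ∈ E(G2) ✓
  (6,7) → (φ(6),φ(7)) = (0,8) ∈ E(G2) ✓
All 18 edges of G1 map to edges of G2, and |E(G1)| = |E(G2)| = 18, so φ is a bijection on edges as well as vertices. Hence G1 ≅ G2.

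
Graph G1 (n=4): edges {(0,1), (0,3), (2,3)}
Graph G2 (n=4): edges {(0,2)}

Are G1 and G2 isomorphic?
No, not isomorphic

The graphs are NOT isomorphic.

Connected components of G1: 1 component(s) with vertex sets [[0, 1, 2, 3]], sizes [4].
Connected components of G2: 3 component(s) with vertex sets [[1], [3], [0, 2]], sizes [1, 1, 2].
The number of connected components (and the multiset of component sizes) is an isomorphism invariant — an isomorphism maps each component of G1 bijectively onto a component of G2. Since G1 has 1 component(s) and G2 has 3, they cannot be isomorphic.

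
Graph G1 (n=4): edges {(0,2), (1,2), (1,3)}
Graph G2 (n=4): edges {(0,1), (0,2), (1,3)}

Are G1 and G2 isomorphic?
Yes, isomorphic

The graphs are isomorphic.
One valid mapping φ: V(G1) → V(G2): 0→2, 1→1, 2→0, 3→3

Verify φ preserves adjacency — for each edge of G1, its image is an edge of G2:
  (0,2) → (φ(0),φ(2)) = (0,2) ∈ E(G2) ✓
  (1,2) → (φ(1),φ(2)) = (0,1) ∈ E(G2) ✓
  (1,3) → (φ(1),φ(3)) = (1,3) ∈ E(G2) ✓
All 3 edges of G1 map to edges of G2, and |E(G1)| = |E(G2)| = 3, so φ is a bijection on edges as well as vertices. Hence G1 ≅ G2.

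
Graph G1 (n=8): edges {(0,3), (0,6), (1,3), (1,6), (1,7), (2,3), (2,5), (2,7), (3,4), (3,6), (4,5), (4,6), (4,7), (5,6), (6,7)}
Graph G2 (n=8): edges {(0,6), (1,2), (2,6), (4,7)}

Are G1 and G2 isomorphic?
No, not isomorphic

The graphs are NOT isomorphic.

Connected components of G1: 1 component(s) with vertex sets [[0, 1, 2, 3, 4, 5, 6, 7]], sizes [8].
Connected components of G2: 4 component(s) with vertex sets [[3], [5], [4, 7], [0, 1, 2, 6]], sizes [1, 1, 2, 4].
The number of connected components (and the multiset of component sizes) is an isomorphism invariant — an isomorphism maps each component of G1 bijectively onto a component of G2. Since G1 has 1 component(s) and G2 has 4, they cannot be isomorphic.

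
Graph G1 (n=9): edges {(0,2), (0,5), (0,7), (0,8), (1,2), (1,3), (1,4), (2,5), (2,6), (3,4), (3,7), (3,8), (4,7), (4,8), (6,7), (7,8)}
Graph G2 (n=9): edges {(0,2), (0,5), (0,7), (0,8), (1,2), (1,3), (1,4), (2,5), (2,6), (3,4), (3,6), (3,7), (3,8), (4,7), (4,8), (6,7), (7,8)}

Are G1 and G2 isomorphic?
No, not isomorphic

The graphs are NOT isomorphic.

Counting edges: G1 has 16 edge(s); G2 has 17 edge(s).
Edge count is an isomorphism invariant (a bijection on vertices induces a bijection on edges), so differing edge counts rule out isomorphism.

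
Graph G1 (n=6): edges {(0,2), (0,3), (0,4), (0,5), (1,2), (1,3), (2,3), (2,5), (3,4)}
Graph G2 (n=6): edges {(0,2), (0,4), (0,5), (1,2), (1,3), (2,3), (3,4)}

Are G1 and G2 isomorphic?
No, not isomorphic

The graphs are NOT isomorphic.

Counting edges: G1 has 9 edge(s); G2 has 7 edge(s).
Edge count is an isomorphism invariant (a bijection on vertices induces a bijection on edges), so differing edge counts rule out isomorphism.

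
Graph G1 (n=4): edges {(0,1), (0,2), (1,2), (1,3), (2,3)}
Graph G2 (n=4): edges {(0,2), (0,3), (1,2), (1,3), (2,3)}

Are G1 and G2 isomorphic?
Yes, isomorphic

The graphs are isomorphic.
One valid mapping φ: V(G1) → V(G2): 0→0, 1→2, 2→3, 3→1

Verify φ preserves adjacency — for each edge of G1, its image is an edge of G2:
  (0,1) → (φ(0),φ(1)) = (0,2) ∈ E(G2) ✓
  (0,2) → (φ(0),φ(2)) = (0,3) ∈ E(G2) ✓
  (1,2) → (φ(1),φ(2)) = (2,3) ∈ E(G2) ✓
  (1,3) → (φ(1),φ(3)) = (1,2) ∈ E(G2) ✓
  (2,3) → (φ(2),φ(3)) = (1,3) ∈ E(G2) ✓
All 5 edges of G1 map to edges of G2, and |E(G1)| = |E(G2)| = 5, so φ is a bijection on edges as well as vertices. Hence G1 ≅ G2.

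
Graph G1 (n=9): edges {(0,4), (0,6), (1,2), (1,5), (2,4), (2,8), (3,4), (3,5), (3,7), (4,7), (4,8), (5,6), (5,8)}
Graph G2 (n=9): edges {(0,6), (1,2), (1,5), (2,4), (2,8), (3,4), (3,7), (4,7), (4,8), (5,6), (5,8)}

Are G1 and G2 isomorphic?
No, not isomorphic

The graphs are NOT isomorphic.

Counting edges: G1 has 13 edge(s); G2 has 11 edge(s).
Edge count is an isomorphism invariant (a bijection on vertices induces a bijection on edges), so differing edge counts rule out isomorphism.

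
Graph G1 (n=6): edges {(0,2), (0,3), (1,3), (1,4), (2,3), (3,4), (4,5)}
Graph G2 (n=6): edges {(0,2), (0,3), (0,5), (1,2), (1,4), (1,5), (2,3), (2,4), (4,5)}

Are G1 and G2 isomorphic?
No, not isomorphic

The graphs are NOT isomorphic.

Counting triangles (3-cliques): G1 has 2, G2 has 3.
Triangle count is an isomorphism invariant, so differing triangle counts rule out isomorphism.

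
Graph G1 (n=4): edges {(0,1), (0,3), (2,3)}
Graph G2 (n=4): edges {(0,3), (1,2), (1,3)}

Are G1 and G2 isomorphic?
Yes, isomorphic

The graphs are isomorphic.
One valid mapping φ: V(G1) → V(G2): 0→3, 1→0, 2→2, 3→1

Verify φ preserves adjacency — for each edge of G1, its image is an edge of G2:
  (0,1) → (φ(0),φ(1)) = (0,3) ∈ E(G2) ✓
  (0,3) → (φ(0),φ(3)) = (1,3) ∈ E(G2) ✓
  (2,3) → (φ(2),φ(3)) = (1,2) ∈ E(G2) ✓
All 3 edges of G1 map to edges of G2, and |E(G1)| = |E(G2)| = 3, so φ is a bijection on edges as well as vertices. Hence G1 ≅ G2.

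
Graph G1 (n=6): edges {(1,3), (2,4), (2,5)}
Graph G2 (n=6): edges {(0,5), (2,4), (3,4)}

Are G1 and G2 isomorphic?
Yes, isomorphic

The graphs are isomorphic.
One valid mapping φ: V(G1) → V(G2): 0→1, 1→0, 2→4, 3→5, 4→3, 5→2

Verify φ preserves adjacency — for each edge of G1, its image is an edge of G2:
  (1,3) → (φ(1),φ(3)) = (0,5) ∈ E(G2) ✓
  (2,4) → (φ(2),φ(4)) = (3,4) ∈ E(G2) ✓
  (2,5) → (φ(2),φ(5)) = (2,4) ∈ E(G2) ✓
All 3 edges of G1 map to edges of G2, and |E(G1)| = |E(G2)| = 3, so φ is a bijection on edges as well as vertices. Hence G1 ≅ G2.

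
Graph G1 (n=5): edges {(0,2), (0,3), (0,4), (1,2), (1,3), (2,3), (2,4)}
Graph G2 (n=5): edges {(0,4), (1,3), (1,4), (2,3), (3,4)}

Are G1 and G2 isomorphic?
No, not isomorphic

The graphs are NOT isomorphic.

Counting triangles (3-cliques): G1 has 3, G2 has 1.
Triangle count is an isomorphism invariant, so differing triangle counts rule out isomorphism.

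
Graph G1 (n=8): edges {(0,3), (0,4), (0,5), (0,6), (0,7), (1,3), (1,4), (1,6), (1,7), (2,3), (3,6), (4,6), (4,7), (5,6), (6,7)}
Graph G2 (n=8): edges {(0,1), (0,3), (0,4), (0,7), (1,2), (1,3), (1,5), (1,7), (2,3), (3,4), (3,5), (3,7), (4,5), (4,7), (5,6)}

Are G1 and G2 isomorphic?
Yes, isomorphic

The graphs are isomorphic.
One valid mapping φ: V(G1) → V(G2): 0→1, 1→4, 2→6, 3→5, 4→0, 5→2, 6→3, 7→7

Verify φ preserves adjacency — for each edge of G1, its image is an edge of G2:
  (0,3) → (φ(0),φ(3)) = (1,5) ∈ E(G2) ✓
  (0,4) → (φ(0),φ(4)) = (0,1) ∈ E(G2) ✓
  (0,5) → (φ(0),φ(5)) = (1,2) ∈ E(G2) ✓
  (0,6) → (φ(0),φ(6)) = (1,3) ∈ E(G2) ✓
  (0,7) → (φ(0),φ(7)) = (1,7) ∈ E(G2) ✓
  (1,3) → (φ(1),φ(3)) = (4,5) ∈ E(G2) ✓
  (1,4) → (φ(1),φ(4)) = (0,4) ∈ E(G2) ✓
  (1,6) → (φ(1),φ(6)) = (3,4) ∈ E(G2) ✓
  (1,7) → (φ(1),φ(7)) = (4,7) ∈ E(G2) ✓
  (2,3) → (φ(2),φ(3)) = (5,6) ∈ E(G2) ✓
  (3,6) → (φ(3),φ(6)) = (3,5) ∈ E(G2) ✓
  (4,6) → (φ(4),φ(6)) = (0,3) ∈ E(G2) ✓
  (4,7) → (φ(4),φ(7)) = (0,7) ∈ E(G2) ✓
  (5,6) → (φ(5),φ(6)) = (2,3) ∈ E(G2) ✓
  (6,7) → (φ(6),φ(7)) = (3,7) ∈ E(G2) ✓
All 15 edges of G1 map to edges of G2, and |E(G1)| = |E(G2)| = 15, so φ is a bijection on edges as well as vertices. Hence G1 ≅ G2.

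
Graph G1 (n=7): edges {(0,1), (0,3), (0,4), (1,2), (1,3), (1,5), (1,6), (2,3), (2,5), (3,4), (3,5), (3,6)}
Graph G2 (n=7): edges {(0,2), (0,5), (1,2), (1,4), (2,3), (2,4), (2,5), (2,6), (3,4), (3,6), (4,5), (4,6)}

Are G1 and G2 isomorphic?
Yes, isomorphic

The graphs are isomorphic.
One valid mapping φ: V(G1) → V(G2): 0→5, 1→4, 2→3, 3→2, 4→0, 5→6, 6→1

Verify φ preserves adjacency — for each edge of G1, its image is an edge of G2:
  (0,1) → (φ(0),φ(1)) = (4,5) ∈ E(G2) ✓
  (0,3) → (φ(0),φ(3)) = (2,5) ∈ E(G2) ✓
  (0,4) → (φ(0),φ(4)) = (0,5) ∈ E(G2) ✓
  (1,2) → (φ(1),φ(2)) = (3,4) ∈ E(G2) ✓
  (1,3) → (φ(1),φ(3)) = (2,4) ∈ E(G2) ✓
  (1,5) → (φ(1),φ(5)) = (4,6) ∈ E(G2) ✓
  (1,6) → (φ(1),φ(6)) = (1,4) ∈ E(G2) ✓
  (2,3) → (φ(2),φ(3)) = (2,3) ∈ E(G2) ✓
  (2,5) → (φ(2),φ(5)) = (3,6) ∈ E(G2) ✓
  (3,4) → (φ(3),φ(4)) = (0,2) ∈ E(G2) ✓
  (3,5) → (φ(3),φ(5)) = (2,6) ∈ E(G2) ✓
  (3,6) → (φ(3),φ(6)) = (1,2) ∈ E(G2) ✓
All 12 edges of G1 map to edges of G2, and |E(G1)| = |E(G2)| = 12, so φ is a bijection on edges as well as vertices. Hence G1 ≅ G2.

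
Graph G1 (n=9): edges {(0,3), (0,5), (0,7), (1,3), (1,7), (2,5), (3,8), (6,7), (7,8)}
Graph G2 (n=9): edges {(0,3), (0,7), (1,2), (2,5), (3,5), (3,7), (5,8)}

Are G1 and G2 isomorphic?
No, not isomorphic

The graphs are NOT isomorphic.

Connected components of G1: 2 component(s) with vertex sets [[4], [0, 1, 2, 3, 5, 6, 7, 8]], sizes [1, 8].
Connected components of G2: 3 component(s) with vertex sets [[4], [6], [0, 1, 2, 3, 5, 7, 8]], sizes [1, 1, 7].
The number of connected components (and the multiset of component sizes) is an isomorphism invariant — an isomorphism maps each component of G1 bijectively onto a component of G2. Since G1 has 2 component(s) and G2 has 3, they cannot be isomorphic.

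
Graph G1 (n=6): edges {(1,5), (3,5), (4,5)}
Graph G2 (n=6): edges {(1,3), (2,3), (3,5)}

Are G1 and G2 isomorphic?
Yes, isomorphic

The graphs are isomorphic.
One valid mapping φ: V(G1) → V(G2): 0→4, 1→2, 2→0, 3→5, 4→1, 5→3

Verify φ preserves adjacency — for each edge of G1, its image is an edge of G2:
  (1,5) → (φ(1),φ(5)) = (2,3) ∈ E(G2) ✓
  (3,5) → (φ(3),φ(5)) = (3,5) ∈ E(G2) ✓
  (4,5) → (φ(4),φ(5)) = (1,3) ∈ E(G2) ✓
All 3 edges of G1 map to edges of G2, and |E(G1)| = |E(G2)| = 3, so φ is a bijection on edges as well as vertices. Hence G1 ≅ G2.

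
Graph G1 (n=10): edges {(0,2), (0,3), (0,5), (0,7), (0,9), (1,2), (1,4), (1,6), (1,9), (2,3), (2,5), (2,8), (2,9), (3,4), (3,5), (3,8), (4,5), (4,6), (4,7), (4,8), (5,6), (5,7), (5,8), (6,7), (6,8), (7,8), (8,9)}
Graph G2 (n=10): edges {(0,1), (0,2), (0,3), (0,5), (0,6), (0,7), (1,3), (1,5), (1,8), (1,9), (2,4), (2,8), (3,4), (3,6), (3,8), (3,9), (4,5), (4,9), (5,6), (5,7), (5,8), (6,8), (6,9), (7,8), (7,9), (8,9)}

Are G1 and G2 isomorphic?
No, not isomorphic

The graphs are NOT isomorphic.

Degrees in G1: deg(0)=5, deg(1)=4, deg(2)=6, deg(3)=5, deg(4)=6, deg(5)=7, deg(6)=5, deg(7)=5, deg(8)=7, deg(9)=4.
Sorted degree sequence of G1: [7, 7, 6, 6, 5, 5, 5, 5, 4, 4].
Degrees in G2: deg(0)=6, deg(1)=5, deg(2)=3, deg(3)=6, deg(4)=4, deg(5)=6, deg(6)=5, deg(7)=4, deg(8)=7, deg(9)=6.
Sorted degree sequence of G2: [7, 6, 6, 6, 6, 5, 5, 4, 4, 3].
The (sorted) degree sequence is an isomorphism invariant, so since G1 and G2 have different degree sequences they cannot be isomorphic.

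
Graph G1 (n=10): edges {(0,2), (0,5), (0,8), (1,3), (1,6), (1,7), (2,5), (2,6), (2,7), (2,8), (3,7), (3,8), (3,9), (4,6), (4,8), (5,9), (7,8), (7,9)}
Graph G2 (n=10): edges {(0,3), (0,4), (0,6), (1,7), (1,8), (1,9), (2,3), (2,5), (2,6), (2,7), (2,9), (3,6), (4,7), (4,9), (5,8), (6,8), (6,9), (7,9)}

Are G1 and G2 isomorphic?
Yes, isomorphic

The graphs are isomorphic.
One valid mapping φ: V(G1) → V(G2): 0→3, 1→1, 2→6, 3→7, 4→5, 5→0, 6→8, 7→9, 8→2, 9→4

Verify φ preserves adjacency — for each edge of G1, its image is an edge of G2:
  (0,2) → (φ(0),φ(2)) = (3,6) ∈ E(G2) ✓
  (0,5) → (φ(0),φ(5)) = (0,3) ∈ E(G2) ✓
  (0,8) → (φ(0),φ(8)) = (2,3) ∈ E(G2) ✓
  (1,3) → (φ(1),φ(3)) = (1,7) ∈ E(G2) ✓
  (1,6) → (φ(1),φ(6)) = (1,8) ∈ E(G2) ✓
  (1,7) → (φ(1),φ(7)) = (1,9) ∈ E(G2) ✓
  (2,5) → (φ(2),φ(5)) = (0,6) ∈ E(G2) ✓
  (2,6) → (φ(2),φ(6)) = (6,8) ∈ E(G2) ✓
  (2,7) → (φ(2),φ(7)) = (6,9) ∈ E(G2) ✓
  (2,8) → (φ(2),φ(8)) = (2,6) ∈ E(G2) ✓
  (3,7) → (φ(3),φ(7)) = (7,9) ∈ E(G2) ✓
  (3,8) → (φ(3),φ(8)) = (2,7) ∈ E(G2) ✓
  (3,9) → (φ(3),φ(9)) = (4,7) ∈ E(G2) ✓
  (4,6) → (φ(4),φ(6)) = (5,8) ∈ E(G2) ✓
  (4,8) → (φ(4),φ(8)) = (2,5) ∈ E(G2) ✓
  (5,9) → (φ(5),φ(9)) = (0,4) ∈ E(G2) ✓
  (7,8) → (φ(7),φ(8)) = (2,9) ∈ E(G2) ✓
  (7,9) → (φ(7),φ(9)) = (4,9) ∈ E(G2) ✓
All 18 edges of G1 map to edges of G2, and |E(G1)| = |E(G2)| = 18, so φ is a bijection on edges as well as vertices. Hence G1 ≅ G2.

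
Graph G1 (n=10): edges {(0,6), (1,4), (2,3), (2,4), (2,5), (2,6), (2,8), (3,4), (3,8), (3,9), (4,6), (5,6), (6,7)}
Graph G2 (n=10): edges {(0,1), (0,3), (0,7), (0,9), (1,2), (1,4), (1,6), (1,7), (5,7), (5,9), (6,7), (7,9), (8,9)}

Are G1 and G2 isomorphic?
Yes, isomorphic

The graphs are isomorphic.
One valid mapping φ: V(G1) → V(G2): 0→2, 1→3, 2→7, 3→9, 4→0, 5→6, 6→1, 7→4, 8→5, 9→8

Verify φ preserves adjacency — for each edge of G1, its image is an edge of G2:
  (0,6) → (φ(0),φ(6)) = (1,2) ∈ E(G2) ✓
  (1,4) → (φ(1),φ(4)) = (0,3) ∈ E(G2) ✓
  (2,3) → (φ(2),φ(3)) = (7,9) ∈ E(G2) ✓
  (2,4) → (φ(2),φ(4)) = (0,7) ∈ E(G2) ✓
  (2,5) → (φ(2),φ(5)) = (6,7) ∈ E(G2) ✓
  (2,6) → (φ(2),φ(6)) = (1,7) ∈ E(G2) ✓
  (2,8) → (φ(2),φ(8)) = (5,7) ∈ E(G2) ✓
  (3,4) → (φ(3),φ(4)) = (0,9) ∈ E(G2) ✓
  (3,8) → (φ(3),φ(8)) = (5,9) ∈ E(G2) ✓
  (3,9) → (φ(3),φ(9)) = (8,9) ∈ E(G2) ✓
  (4,6) → (φ(4),φ(6)) = (0,1) ∈ E(G2) ✓
  (5,6) → (φ(5),φ(6)) = (1,6) ∈ E(G2) ✓
  (6,7) → (φ(6),φ(7)) = (1,4) ∈ E(G2) ✓
All 13 edges of G1 map to edges of G2, and |E(G1)| = |E(G2)| = 13, so φ is a bijection on edges as well as vertices. Hence G1 ≅ G2.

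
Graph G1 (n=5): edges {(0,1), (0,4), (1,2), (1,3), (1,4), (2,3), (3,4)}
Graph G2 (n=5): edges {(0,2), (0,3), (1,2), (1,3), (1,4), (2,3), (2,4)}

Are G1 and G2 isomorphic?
Yes, isomorphic

The graphs are isomorphic.
One valid mapping φ: V(G1) → V(G2): 0→0, 1→2, 2→4, 3→1, 4→3

Verify φ preserves adjacency — for each edge of G1, its image is an edge of G2:
  (0,1) → (φ(0),φ(1)) = (0,2) ∈ E(G2) ✓
  (0,4) → (φ(0),φ(4)) = (0,3) ∈ E(G2) ✓
  (1,2) → (φ(1),φ(2)) = (2,4) ∈ E(G2) ✓
  (1,3) → (φ(1),φ(3)) = (1,2) ∈ E(G2) ✓
  (1,4) → (φ(1),φ(4)) = (2,3) ∈ E(G2) ✓
  (2,3) → (φ(2),φ(3)) = (1,4) ∈ E(G2) ✓
  (3,4) → (φ(3),φ(4)) = (1,3) ∈ E(G2) ✓
All 7 edges of G1 map to edges of G2, and |E(G1)| = |E(G2)| = 7, so φ is a bijection on edges as well as vertices. Hence G1 ≅ G2.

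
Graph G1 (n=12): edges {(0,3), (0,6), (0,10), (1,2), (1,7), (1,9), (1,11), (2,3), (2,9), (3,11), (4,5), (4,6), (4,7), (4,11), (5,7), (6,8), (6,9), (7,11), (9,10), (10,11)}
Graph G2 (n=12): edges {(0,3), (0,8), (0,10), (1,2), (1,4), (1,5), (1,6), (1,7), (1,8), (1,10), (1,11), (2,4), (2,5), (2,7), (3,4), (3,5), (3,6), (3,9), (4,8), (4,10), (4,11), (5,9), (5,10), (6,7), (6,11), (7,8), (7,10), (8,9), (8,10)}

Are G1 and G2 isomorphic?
No, not isomorphic

The graphs are NOT isomorphic.

Degrees in G1: deg(0)=3, deg(1)=4, deg(2)=3, deg(3)=3, deg(4)=4, deg(5)=2, deg(6)=4, deg(7)=4, deg(8)=1, deg(9)=4, deg(10)=3, deg(11)=5.
Sorted degree sequence of G1: [5, 4, 4, 4, 4, 4, 3, 3, 3, 3, 2, 1].
Degrees in G2: deg(0)=3, deg(1)=8, deg(2)=4, deg(3)=5, deg(4)=6, deg(5)=5, deg(6)=4, deg(7)=5, deg(8)=6, deg(9)=3, deg(10)=6, deg(11)=3.
Sorted degree sequence of G2: [8, 6, 6, 6, 5, 5, 5, 4, 4, 3, 3, 3].
The (sorted) degree sequence is an isomorphism invariant, so since G1 and G2 have different degree sequences they cannot be isomorphic.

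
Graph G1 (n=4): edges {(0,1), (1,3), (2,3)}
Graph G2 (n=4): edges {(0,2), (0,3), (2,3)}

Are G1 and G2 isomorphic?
No, not isomorphic

The graphs are NOT isomorphic.

Counting triangles (3-cliques): G1 has 0, G2 has 1.
Triangle count is an isomorphism invariant, so differing triangle counts rule out isomorphism.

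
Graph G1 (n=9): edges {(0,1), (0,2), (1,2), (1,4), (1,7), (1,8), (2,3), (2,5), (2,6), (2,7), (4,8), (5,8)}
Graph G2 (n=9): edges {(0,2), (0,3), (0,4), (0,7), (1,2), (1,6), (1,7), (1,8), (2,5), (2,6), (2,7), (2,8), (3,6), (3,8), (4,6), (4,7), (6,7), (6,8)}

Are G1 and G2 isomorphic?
No, not isomorphic

The graphs are NOT isomorphic.

Counting triangles (3-cliques): G1 has 3, G2 has 11.
Triangle count is an isomorphism invariant, so differing triangle counts rule out isomorphism.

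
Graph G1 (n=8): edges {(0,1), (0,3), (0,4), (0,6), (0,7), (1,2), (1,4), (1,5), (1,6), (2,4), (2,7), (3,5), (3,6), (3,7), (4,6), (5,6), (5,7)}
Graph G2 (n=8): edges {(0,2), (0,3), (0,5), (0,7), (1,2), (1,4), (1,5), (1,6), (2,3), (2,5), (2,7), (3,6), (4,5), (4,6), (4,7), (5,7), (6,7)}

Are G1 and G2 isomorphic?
Yes, isomorphic

The graphs are isomorphic.
One valid mapping φ: V(G1) → V(G2): 0→7, 1→2, 2→3, 3→4, 4→0, 5→1, 6→5, 7→6

Verify φ preserves adjacency — for each edge of G1, its image is an edge of G2:
  (0,1) → (φ(0),φ(1)) = (2,7) ∈ E(G2) ✓
  (0,3) → (φ(0),φ(3)) = (4,7) ∈ E(G2) ✓
  (0,4) → (φ(0),φ(4)) = (0,7) ∈ E(G2) ✓
  (0,6) → (φ(0),φ(6)) = (5,7) ∈ E(G2) ✓
  (0,7) → (φ(0),φ(7)) = (6,7) ∈ E(G2) ✓
  (1,2) → (φ(1),φ(2)) = (2,3) ∈ E(G2) ✓
  (1,4) → (φ(1),φ(4)) = (0,2) ∈ E(G2) ✓
  (1,5) → (φ(1),φ(5)) = (1,2) ∈ E(G2) ✓
  (1,6) → (φ(1),φ(6)) = (2,5) ∈ E(G2) ✓
  (2,4) → (φ(2),φ(4)) = (0,3) ∈ E(G2) ✓
  (2,7) → (φ(2),φ(7)) = (3,6) ∈ E(G2) ✓
  (3,5) → (φ(3),φ(5)) = (1,4) ∈ E(G2) ✓
  (3,6) → (φ(3),φ(6)) = (4,5) ∈ E(G2) ✓
  (3,7) → (φ(3),φ(7)) = (4,6) ∈ E(G2) ✓
  (4,6) → (φ(4),φ(6)) = (0,5) ∈ E(G2) ✓
  (5,6) → (φ(5),φ(6)) = (1,5) ∈ E(G2) ✓
  (5,7) → (φ(5),φ(7)) = (1,6) ∈ E(G2) ✓
All 17 edges of G1 map to edges of G2, and |E(G1)| = |E(G2)| = 17, so φ is a bijection on edges as well as vertices. Hence G1 ≅ G2.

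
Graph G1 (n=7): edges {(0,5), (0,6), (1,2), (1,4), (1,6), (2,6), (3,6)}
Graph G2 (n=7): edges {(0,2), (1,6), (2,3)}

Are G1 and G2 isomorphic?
No, not isomorphic

The graphs are NOT isomorphic.

Connected components of G1: 1 component(s) with vertex sets [[0, 1, 2, 3, 4, 5, 6]], sizes [7].
Connected components of G2: 4 component(s) with vertex sets [[4], [5], [1, 6], [0, 2, 3]], sizes [1, 1, 2, 3].
The number of connected components (and the multiset of component sizes) is an isomorphism invariant — an isomorphism maps each component of G1 bijectively onto a component of G2. Since G1 has 1 component(s) and G2 has 4, they cannot be isomorphic.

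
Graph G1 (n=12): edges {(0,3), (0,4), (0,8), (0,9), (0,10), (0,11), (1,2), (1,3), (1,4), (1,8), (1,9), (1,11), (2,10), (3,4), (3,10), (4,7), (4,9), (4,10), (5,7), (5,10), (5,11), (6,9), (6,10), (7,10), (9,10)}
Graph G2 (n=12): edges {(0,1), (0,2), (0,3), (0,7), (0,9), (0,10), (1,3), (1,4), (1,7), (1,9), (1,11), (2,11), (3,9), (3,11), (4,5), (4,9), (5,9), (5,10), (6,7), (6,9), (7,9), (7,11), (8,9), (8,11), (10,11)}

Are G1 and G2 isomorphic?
Yes, isomorphic

The graphs are isomorphic.
One valid mapping φ: V(G1) → V(G2): 0→0, 1→11, 2→8, 3→3, 4→1, 5→5, 6→6, 7→4, 8→2, 9→7, 10→9, 11→10

Verify φ preserves adjacency — for each edge of G1, its image is an edge of G2:
  (0,3) → (φ(0),φ(3)) = (0,3) ∈ E(G2) ✓
  (0,4) → (φ(0),φ(4)) = (0,1) ∈ E(G2) ✓
  (0,8) → (φ(0),φ(8)) = (0,2) ∈ E(G2) ✓
  (0,9) → (φ(0),φ(9)) = (0,7) ∈ E(G2) ✓
  (0,10) → (φ(0),φ(10)) = (0,9) ∈ E(G2) ✓
  (0,11) → (φ(0),φ(11)) = (0,10) ∈ E(G2) ✓
  (1,2) → (φ(1),φ(2)) = (8,11) ∈ E(G2) ✓
  (1,3) → (φ(1),φ(3)) = (3,11) ∈ E(G2) ✓
  (1,4) → (φ(1),φ(4)) = (1,11) ∈ E(G2) ✓
  (1,8) → (φ(1),φ(8)) = (2,11) ∈ E(G2) ✓
  (1,9) → (φ(1),φ(9)) = (7,11) ∈ E(G2) ✓
  (1,11) → (φ(1),φ(11)) = (10,11) ∈ E(G2) ✓
  (2,10) → (φ(2),φ(10)) = (8,9) ∈ E(G2) ✓
  (3,4) → (φ(3),φ(4)) = (1,3) ∈ E(G2) ✓
  (3,10) → (φ(3),φ(10)) = (3,9) ∈ E(G2) ✓
  (4,7) → (φ(4),φ(7)) = (1,4) ∈ E(G2) ✓
  (4,9) → (φ(4),φ(9)) = (1,7) ∈ E(G2) ✓
  (4,10) → (φ(4),φ(10)) = (1,9) ∈ E(G2) ✓
  (5,7) → (φ(5),φ(7)) = (4,5) ∈ E(G2) ✓
  (5,10) → (φ(5),φ(10)) = (5,9) ∈ E(G2) ✓
  (5,11) → (φ(5),φ(11)) = (5,10) ∈ E(G2) ✓
  (6,9) → (φ(6),φ(9)) = (6,7) ∈ E(G2) ✓
  (6,10) → (φ(6),φ(10)) = (6,9) ∈ E(G2) ✓
  (7,10) → (φ(7),φ(10)) = (4,9) ∈ E(G2) ✓
  (9,10) → (φ(9),φ(10)) = (7,9) ∈ E(G2) ✓
All 25 edges of G1 map to edges of G2, and |E(G1)| = |E(G2)| = 25, so φ is a bijection on edges as well as vertices. Hence G1 ≅ G2.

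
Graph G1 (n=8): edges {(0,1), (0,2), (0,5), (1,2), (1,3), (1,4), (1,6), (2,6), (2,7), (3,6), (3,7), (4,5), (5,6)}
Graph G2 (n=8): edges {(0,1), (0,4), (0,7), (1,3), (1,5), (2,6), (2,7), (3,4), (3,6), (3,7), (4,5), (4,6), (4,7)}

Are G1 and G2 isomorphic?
Yes, isomorphic

The graphs are isomorphic.
One valid mapping φ: V(G1) → V(G2): 0→0, 1→4, 2→7, 3→6, 4→5, 5→1, 6→3, 7→2

Verify φ preserves adjacency — for each edge of G1, its image is an edge of G2:
  (0,1) → (φ(0),φ(1)) = (0,4) ∈ E(G2) ✓
  (0,2) → (φ(0),φ(2)) = (0,7) ∈ E(G2) ✓
  (0,5) → (φ(0),φ(5)) = (0,1) ∈ E(G2) ✓
  (1,2) → (φ(1),φ(2)) = (4,7) ∈ E(G2) ✓
  (1,3) → (φ(1),φ(3)) = (4,6) ∈ E(G2) ✓
  (1,4) → (φ(1),φ(4)) = (4,5) ∈ E(G2) ✓
  (1,6) → (φ(1),φ(6)) = (3,4) ∈ E(G2) ✓
  (2,6) → (φ(2),φ(6)) = (3,7) ∈ E(G2) ✓
  (2,7) → (φ(2),φ(7)) = (2,7) ∈ E(G2) ✓
  (3,6) → (φ(3),φ(6)) = (3,6) ∈ E(G2) ✓
  (3,7) → (φ(3),φ(7)) = (2,6) ∈ E(G2) ✓
  (4,5) → (φ(4),φ(5)) = (1,5) ∈ E(G2) ✓
  (5,6) → (φ(5),φ(6)) = (1,3) ∈ E(G2) ✓
All 13 edges of G1 map to edges of G2, and |E(G1)| = |E(G2)| = 13, so φ is a bijection on edges as well as vertices. Hence G1 ≅ G2.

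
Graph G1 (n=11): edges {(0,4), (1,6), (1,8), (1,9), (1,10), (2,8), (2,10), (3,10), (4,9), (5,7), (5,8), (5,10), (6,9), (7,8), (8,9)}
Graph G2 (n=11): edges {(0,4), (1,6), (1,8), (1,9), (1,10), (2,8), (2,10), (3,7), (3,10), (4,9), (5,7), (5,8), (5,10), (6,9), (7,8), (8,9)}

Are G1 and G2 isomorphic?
No, not isomorphic

The graphs are NOT isomorphic.

Counting edges: G1 has 15 edge(s); G2 has 16 edge(s).
Edge count is an isomorphism invariant (a bijection on vertices induces a bijection on edges), so differing edge counts rule out isomorphism.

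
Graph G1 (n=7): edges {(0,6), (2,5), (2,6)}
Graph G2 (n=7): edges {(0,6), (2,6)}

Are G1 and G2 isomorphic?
No, not isomorphic

The graphs are NOT isomorphic.

Counting edges: G1 has 3 edge(s); G2 has 2 edge(s).
Edge count is an isomorphism invariant (a bijection on vertices induces a bijection on edges), so differing edge counts rule out isomorphism.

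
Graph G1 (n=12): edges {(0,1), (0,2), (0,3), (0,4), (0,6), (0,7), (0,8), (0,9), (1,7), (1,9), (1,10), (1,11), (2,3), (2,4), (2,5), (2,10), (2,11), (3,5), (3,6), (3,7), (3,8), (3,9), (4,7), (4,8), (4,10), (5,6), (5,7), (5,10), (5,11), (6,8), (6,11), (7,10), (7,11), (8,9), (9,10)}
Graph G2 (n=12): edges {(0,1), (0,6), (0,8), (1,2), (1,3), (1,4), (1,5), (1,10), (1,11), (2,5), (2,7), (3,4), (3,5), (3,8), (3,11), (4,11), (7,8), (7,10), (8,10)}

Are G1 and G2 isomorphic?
No, not isomorphic

The graphs are NOT isomorphic.

Connected components of G1: 1 component(s) with vertex sets [[0, 1, 2, 3, 4, 5, 6, 7, 8, 9, 10, 11]], sizes [12].
Connected components of G2: 2 component(s) with vertex sets [[9], [0, 1, 2, 3, 4, 5, 6, 7, 8, 10, 11]], sizes [1, 11].
The number of connected components (and the multiset of component sizes) is an isomorphism invariant — an isomorphism maps each component of G1 bijectively onto a component of G2. Since G1 has 1 component(s) and G2 has 2, they cannot be isomorphic.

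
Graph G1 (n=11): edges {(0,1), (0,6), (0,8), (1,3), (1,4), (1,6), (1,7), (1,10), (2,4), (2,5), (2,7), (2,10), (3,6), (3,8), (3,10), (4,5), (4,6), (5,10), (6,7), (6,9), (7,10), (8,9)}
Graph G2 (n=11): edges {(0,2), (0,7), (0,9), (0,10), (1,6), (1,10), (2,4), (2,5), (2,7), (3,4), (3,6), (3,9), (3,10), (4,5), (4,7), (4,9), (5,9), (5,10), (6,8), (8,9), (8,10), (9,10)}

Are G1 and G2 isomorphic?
Yes, isomorphic

The graphs are isomorphic.
One valid mapping φ: V(G1) → V(G2): 0→8, 1→9, 2→2, 3→3, 4→0, 5→7, 6→10, 7→5, 8→6, 9→1, 10→4

Verify φ preserves adjacency — for each edge of G1, its image is an edge of G2:
  (0,1) → (φ(0),φ(1)) = (8,9) ∈ E(G2) ✓
  (0,6) → (φ(0),φ(6)) = (8,10) ∈ E(G2) ✓
  (0,8) → (φ(0),φ(8)) = (6,8) ∈ E(G2) ✓
  (1,3) → (φ(1),φ(3)) = (3,9) ∈ E(G2) ✓
  (1,4) → (φ(1),φ(4)) = (0,9) ∈ E(G2) ✓
  (1,6) → (φ(1),φ(6)) = (9,10) ∈ E(G2) ✓
  (1,7) → (φ(1),φ(7)) = (5,9) ∈ E(G2) ✓
  (1,10) → (φ(1),φ(10)) = (4,9) ∈ E(G2) ✓
  (2,4) → (φ(2),φ(4)) = (0,2) ∈ E(G2) ✓
  (2,5) → (φ(2),φ(5)) = (2,7) ∈ E(G2) ✓
  (2,7) → (φ(2),φ(7)) = (2,5) ∈ E(G2) ✓
  (2,10) → (φ(2),φ(10)) = (2,4) ∈ E(G2) ✓
  (3,6) → (φ(3),φ(6)) = (3,10) ∈ E(G2) ✓
  (3,8) → (φ(3),φ(8)) = (3,6) ∈ E(G2) ✓
  (3,10) → (φ(3),φ(10)) = (3,4) ∈ E(G2) ✓
  (4,5) → (φ(4),φ(5)) = (0,7) ∈ E(G2) ✓
  (4,6) → (φ(4),φ(6)) = (0,10) ∈ E(G2) ✓
  (5,10) → (φ(5),φ(10)) = (4,7) ∈ E(G2) ✓
  (6,7) → (φ(6),φ(7)) = (5,10) ∈ E(G2) ✓
  (6,9) → (φ(6),φ(9)) = (1,10) ∈ E(G2) ✓
  (7,10) → (φ(7),φ(10)) = (4,5) ∈ E(G2) ✓
  (8,9) → (φ(8),φ(9)) = (1,6) ∈ E(G2) ✓
All 22 edges of G1 map to edges of G2, and |E(G1)| = |E(G2)| = 22, so φ is a bijection on edges as well as vertices. Hence G1 ≅ G2.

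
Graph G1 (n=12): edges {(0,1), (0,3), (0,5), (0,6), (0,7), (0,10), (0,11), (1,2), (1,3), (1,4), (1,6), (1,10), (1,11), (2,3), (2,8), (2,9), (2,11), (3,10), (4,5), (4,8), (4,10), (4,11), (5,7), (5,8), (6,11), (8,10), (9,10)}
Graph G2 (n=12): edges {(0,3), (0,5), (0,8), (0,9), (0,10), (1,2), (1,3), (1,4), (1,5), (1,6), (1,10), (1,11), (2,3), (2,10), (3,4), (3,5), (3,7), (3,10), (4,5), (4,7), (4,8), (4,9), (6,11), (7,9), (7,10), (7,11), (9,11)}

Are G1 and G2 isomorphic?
Yes, isomorphic

The graphs are isomorphic.
One valid mapping φ: V(G1) → V(G2): 0→1, 1→3, 2→0, 3→5, 4→7, 5→11, 6→2, 7→6, 8→9, 9→8, 10→4, 11→10

Verify φ preserves adjacency — for each edge of G1, its image is an edge of G2:
  (0,1) → (φ(0),φ(1)) = (1,3) ∈ E(G2) ✓
  (0,3) → (φ(0),φ(3)) = (1,5) ∈ E(G2) ✓
  (0,5) → (φ(0),φ(5)) = (1,11) ∈ E(G2) ✓
  (0,6) → (φ(0),φ(6)) = (1,2) ∈ E(G2) ✓
  (0,7) → (φ(0),φ(7)) = (1,6) ∈ E(G2) ✓
  (0,10) → (φ(0),φ(10)) = (1,4) ∈ E(G2) ✓
  (0,11) → (φ(0),φ(11)) = (1,10) ∈ E(G2) ✓
  (1,2) → (φ(1),φ(2)) = (0,3) ∈ E(G2) ✓
  (1,3) → (φ(1),φ(3)) = (3,5) ∈ E(G2) ✓
  (1,4) → (φ(1),φ(4)) = (3,7) ∈ E(G2) ✓
  (1,6) → (φ(1),φ(6)) = (2,3) ∈ E(G2) ✓
  (1,10) → (φ(1),φ(10)) = (3,4) ∈ E(G2) ✓
  (1,11) → (φ(1),φ(11)) = (3,10) ∈ E(G2) ✓
  (2,3) → (φ(2),φ(3)) = (0,5) ∈ E(G2) ✓
  (2,8) → (φ(2),φ(8)) = (0,9) ∈ E(G2) ✓
  (2,9) → (φ(2),φ(9)) = (0,8) ∈ E(G2) ✓
  (2,11) → (φ(2),φ(11)) = (0,10) ∈ E(G2) ✓
  (3,10) → (φ(3),φ(10)) = (4,5) ∈ E(G2) ✓
  (4,5) → (φ(4),φ(5)) = (7,11) ∈ E(G2) ✓
  (4,8) → (φ(4),φ(8)) = (7,9) ∈ E(G2) ✓
  (4,10) → (φ(4),φ(10)) = (4,7) ∈ E(G2) ✓
  (4,11) → (φ(4),φ(11)) = (7,10) ∈ E(G2) ✓
  (5,7) → (φ(5),φ(7)) = (6,11) ∈ E(G2) ✓
  (5,8) → (φ(5),φ(8)) = (9,11) ∈ E(G2) ✓
  (6,11) → (φ(6),φ(11)) = (2,10) ∈ E(G2) ✓
  (8,10) → (φ(8),φ(10)) = (4,9) ∈ E(G2) ✓
  (9,10) → (φ(9),φ(10)) = (4,8) ∈ E(G2) ✓
All 27 edges of G1 map to edges of G2, and |E(G1)| = |E(G2)| = 27, so φ is a bijection on edges as well as vertices. Hence G1 ≅ G2.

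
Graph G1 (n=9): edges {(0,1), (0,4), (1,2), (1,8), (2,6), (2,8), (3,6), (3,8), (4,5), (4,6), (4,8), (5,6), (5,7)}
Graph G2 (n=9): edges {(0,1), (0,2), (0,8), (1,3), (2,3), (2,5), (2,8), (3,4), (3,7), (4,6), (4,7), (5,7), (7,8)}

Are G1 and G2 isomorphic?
Yes, isomorphic

The graphs are isomorphic.
One valid mapping φ: V(G1) → V(G2): 0→1, 1→0, 2→8, 3→5, 4→3, 5→4, 6→7, 7→6, 8→2

Verify φ preserves adjacency — for each edge of G1, its image is an edge of G2:
  (0,1) → (φ(0),φ(1)) = (0,1) ∈ E(G2) ✓
  (0,4) → (φ(0),φ(4)) = (1,3) ∈ E(G2) ✓
  (1,2) → (φ(1),φ(2)) = (0,8) ∈ E(G2) ✓
  (1,8) → (φ(1),φ(8)) = (0,2) ∈ E(G2) ✓
  (2,6) → (φ(2),φ(6)) = (7,8) ∈ E(G2) ✓
  (2,8) → (φ(2),φ(8)) = (2,8) ∈ E(G2) ✓
  (3,6) → (φ(3),φ(6)) = (5,7) ∈ E(G2) ✓
  (3,8) → (φ(3),φ(8)) = (2,5) ∈ E(G2) ✓
  (4,5) → (φ(4),φ(5)) = (3,4) ∈ E(G2) ✓
  (4,6) → (φ(4),φ(6)) = (3,7) ∈ E(G2) ✓
  (4,8) → (φ(4),φ(8)) = (2,3) ∈ E(G2) ✓
  (5,6) → (φ(5),φ(6)) = (4,7) ∈ E(G2) ✓
  (5,7) → (φ(5),φ(7)) = (4,6) ∈ E(G2) ✓
All 13 edges of G1 map to edges of G2, and |E(G1)| = |E(G2)| = 13, so φ is a bijection on edges as well as vertices. Hence G1 ≅ G2.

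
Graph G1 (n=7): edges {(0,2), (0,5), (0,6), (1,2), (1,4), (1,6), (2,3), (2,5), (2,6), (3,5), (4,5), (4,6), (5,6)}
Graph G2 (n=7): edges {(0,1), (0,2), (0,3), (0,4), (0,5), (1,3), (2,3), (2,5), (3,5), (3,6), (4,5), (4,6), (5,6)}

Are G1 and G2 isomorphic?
Yes, isomorphic

The graphs are isomorphic.
One valid mapping φ: V(G1) → V(G2): 0→2, 1→6, 2→3, 3→1, 4→4, 5→0, 6→5

Verify φ preserves adjacency — for each edge of G1, its image is an edge of G2:
  (0,2) → (φ(0),φ(2)) = (2,3) ∈ E(G2) ✓
  (0,5) → (φ(0),φ(5)) = (0,2) ∈ E(G2) ✓
  (0,6) → (φ(0),φ(6)) = (2,5) ∈ E(G2) ✓
  (1,2) → (φ(1),φ(2)) = (3,6) ∈ E(G2) ✓
  (1,4) → (φ(1),φ(4)) = (4,6) ∈ E(G2) ✓
  (1,6) → (φ(1),φ(6)) = (5,6) ∈ E(G2) ✓
  (2,3) → (φ(2),φ(3)) = (1,3) ∈ E(G2) ✓
  (2,5) → (φ(2),φ(5)) = (0,3) ∈ E(G2) ✓
  (2,6) → (φ(2),φ(6)) = (3,5) ∈ E(G2) ✓
  (3,5) → (φ(3),φ(5)) = (0,1) ∈ E(G2) ✓
  (4,5) → (φ(4),φ(5)) = (0,4) ∈ E(G2) ✓
  (4,6) → (φ(4),φ(6)) = (4,5) ∈ E(G2) ✓
  (5,6) → (φ(5),φ(6)) = (0,5) ∈ E(G2) ✓
All 13 edges of G1 map to edges of G2, and |E(G1)| = |E(G2)| = 13, so φ is a bijection on edges as well as vertices. Hence G1 ≅ G2.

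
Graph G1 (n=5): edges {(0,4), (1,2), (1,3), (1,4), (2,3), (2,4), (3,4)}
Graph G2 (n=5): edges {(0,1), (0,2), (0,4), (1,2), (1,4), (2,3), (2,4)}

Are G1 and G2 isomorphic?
Yes, isomorphic

The graphs are isomorphic.
One valid mapping φ: V(G1) → V(G2): 0→3, 1→0, 2→1, 3→4, 4→2

Verify φ preserves adjacency — for each edge of G1, its image is an edge of G2:
  (0,4) → (φ(0),φ(4)) = (2,3) ∈ E(G2) ✓
  (1,2) → (φ(1),φ(2)) = (0,1) ∈ E(G2) ✓
  (1,3) → (φ(1),φ(3)) = (0,4) ∈ E(G2) ✓
  (1,4) → (φ(1),φ(4)) = (0,2) ∈ E(G2) ✓
  (2,3) → (φ(2),φ(3)) = (1,4) ∈ E(G2) ✓
  (2,4) → (φ(2),φ(4)) = (1,2) ∈ E(G2) ✓
  (3,4) → (φ(3),φ(4)) = (2,4) ∈ E(G2) ✓
All 7 edges of G1 map to edges of G2, and |E(G1)| = |E(G2)| = 7, so φ is a bijection on edges as well as vertices. Hence G1 ≅ G2.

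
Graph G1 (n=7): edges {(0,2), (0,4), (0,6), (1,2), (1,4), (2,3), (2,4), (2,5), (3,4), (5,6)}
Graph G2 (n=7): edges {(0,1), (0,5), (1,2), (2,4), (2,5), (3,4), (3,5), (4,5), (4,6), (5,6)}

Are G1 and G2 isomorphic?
Yes, isomorphic

The graphs are isomorphic.
One valid mapping φ: V(G1) → V(G2): 0→2, 1→6, 2→5, 3→3, 4→4, 5→0, 6→1

Verify φ preserves adjacency — for each edge of G1, its image is an edge of G2:
  (0,2) → (φ(0),φ(2)) = (2,5) ∈ E(G2) ✓
  (0,4) → (φ(0),φ(4)) = (2,4) ∈ E(G2) ✓
  (0,6) → (φ(0),φ(6)) = (1,2) ∈ E(G2) ✓
  (1,2) → (φ(1),φ(2)) = (5,6) ∈ E(G2) ✓
  (1,4) → (φ(1),φ(4)) = (4,6) ∈ E(G2) ✓
  (2,3) → (φ(2),φ(3)) = (3,5) ∈ E(G2) ✓
  (2,4) → (φ(2),φ(4)) = (4,5) ∈ E(G2) ✓
  (2,5) → (φ(2),φ(5)) = (0,5) ∈ E(G2) ✓
  (3,4) → (φ(3),φ(4)) = (3,4) ∈ E(G2) ✓
  (5,6) → (φ(5),φ(6)) = (0,1) ∈ E(G2) ✓
All 10 edges of G1 map to edges of G2, and |E(G1)| = |E(G2)| = 10, so φ is a bijection on edges as well as vertices. Hence G1 ≅ G2.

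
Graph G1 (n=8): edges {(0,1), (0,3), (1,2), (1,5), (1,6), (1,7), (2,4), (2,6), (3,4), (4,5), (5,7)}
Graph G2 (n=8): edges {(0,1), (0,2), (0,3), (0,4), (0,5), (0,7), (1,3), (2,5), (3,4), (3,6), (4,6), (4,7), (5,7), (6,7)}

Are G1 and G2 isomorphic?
No, not isomorphic

The graphs are NOT isomorphic.

Counting triangles (3-cliques): G1 has 2, G2 has 7.
Triangle count is an isomorphism invariant, so differing triangle counts rule out isomorphism.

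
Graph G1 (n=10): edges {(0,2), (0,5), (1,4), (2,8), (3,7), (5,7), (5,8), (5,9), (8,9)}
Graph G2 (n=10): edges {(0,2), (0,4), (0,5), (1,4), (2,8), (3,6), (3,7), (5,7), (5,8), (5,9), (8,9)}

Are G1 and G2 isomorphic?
No, not isomorphic

The graphs are NOT isomorphic.

Counting edges: G1 has 9 edge(s); G2 has 11 edge(s).
Edge count is an isomorphism invariant (a bijection on vertices induces a bijection on edges), so differing edge counts rule out isomorphism.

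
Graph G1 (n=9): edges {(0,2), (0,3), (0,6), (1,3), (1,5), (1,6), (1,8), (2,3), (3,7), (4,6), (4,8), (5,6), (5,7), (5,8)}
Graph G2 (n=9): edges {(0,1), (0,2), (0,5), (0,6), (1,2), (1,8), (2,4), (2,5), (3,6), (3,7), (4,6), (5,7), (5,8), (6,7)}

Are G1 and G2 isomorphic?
Yes, isomorphic

The graphs are isomorphic.
One valid mapping φ: V(G1) → V(G2): 0→7, 1→0, 2→3, 3→6, 4→8, 5→2, 6→5, 7→4, 8→1

Verify φ preserves adjacency — for each edge of G1, its image is an edge of G2:
  (0,2) → (φ(0),φ(2)) = (3,7) ∈ E(G2) ✓
  (0,3) → (φ(0),φ(3)) = (6,7) ∈ E(G2) ✓
  (0,6) → (φ(0),φ(6)) = (5,7) ∈ E(G2) ✓
  (1,3) → (φ(1),φ(3)) = (0,6) ∈ E(G2) ✓
  (1,5) → (φ(1),φ(5)) = (0,2) ∈ E(G2) ✓
  (1,6) → (φ(1),φ(6)) = (0,5) ∈ E(G2) ✓
  (1,8) → (φ(1),φ(8)) = (0,1) ∈ E(G2) ✓
  (2,3) → (φ(2),φ(3)) = (3,6) ∈ E(G2) ✓
  (3,7) → (φ(3),φ(7)) = (4,6) ∈ E(G2) ✓
  (4,6) → (φ(4),φ(6)) = (5,8) ∈ E(G2) ✓
  (4,8) → (φ(4),φ(8)) = (1,8) ∈ E(G2) ✓
  (5,6) → (φ(5),φ(6)) = (2,5) ∈ E(G2) ✓
  (5,7) → (φ(5),φ(7)) = (2,4) ∈ E(G2) ✓
  (5,8) → (φ(5),φ(8)) = (1,2) ∈ E(G2) ✓
All 14 edges of G1 map to edges of G2, and |E(G1)| = |E(G2)| = 14, so φ is a bijection on edges as well as vertices. Hence G1 ≅ G2.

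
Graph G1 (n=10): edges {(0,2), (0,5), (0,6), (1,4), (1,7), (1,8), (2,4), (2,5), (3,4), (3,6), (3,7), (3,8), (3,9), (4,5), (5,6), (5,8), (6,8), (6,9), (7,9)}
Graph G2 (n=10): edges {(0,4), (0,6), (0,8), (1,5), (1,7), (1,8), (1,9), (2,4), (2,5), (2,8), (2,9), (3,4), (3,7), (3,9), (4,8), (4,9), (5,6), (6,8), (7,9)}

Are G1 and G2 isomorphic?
Yes, isomorphic

The graphs are isomorphic.
One valid mapping φ: V(G1) → V(G2): 0→3, 1→5, 2→7, 3→8, 4→1, 5→9, 6→4, 7→6, 8→2, 9→0

Verify φ preserves adjacency — for each edge of G1, its image is an edge of G2:
  (0,2) → (φ(0),φ(2)) = (3,7) ∈ E(G2) ✓
  (0,5) → (φ(0),φ(5)) = (3,9) ∈ E(G2) ✓
  (0,6) → (φ(0),φ(6)) = (3,4) ∈ E(G2) ✓
  (1,4) → (φ(1),φ(4)) = (1,5) ∈ E(G2) ✓
  (1,7) → (φ(1),φ(7)) = (5,6) ∈ E(G2) ✓
  (1,8) → (φ(1),φ(8)) = (2,5) ∈ E(G2) ✓
  (2,4) → (φ(2),φ(4)) = (1,7) ∈ E(G2) ✓
  (2,5) → (φ(2),φ(5)) = (7,9) ∈ E(G2) ✓
  (3,4) → (φ(3),φ(4)) = (1,8) ∈ E(G2) ✓
  (3,6) → (φ(3),φ(6)) = (4,8) ∈ E(G2) ✓
  (3,7) → (φ(3),φ(7)) = (6,8) ∈ E(G2) ✓
  (3,8) → (φ(3),φ(8)) = (2,8) ∈ E(G2) ✓
  (3,9) → (φ(3),φ(9)) = (0,8) ∈ E(G2) ✓
  (4,5) → (φ(4),φ(5)) = (1,9) ∈ E(G2) ✓
  (5,6) → (φ(5),φ(6)) = (4,9) ∈ E(G2) ✓
  (5,8) → (φ(5),φ(8)) = (2,9) ∈ E(G2) ✓
  (6,8) → (φ(6),φ(8)) = (2,4) ∈ E(G2) ✓
  (6,9) → (φ(6),φ(9)) = (0,4) ∈ E(G2) ✓
  (7,9) → (φ(7),φ(9)) = (0,6) ∈ E(G2) ✓
All 19 edges of G1 map to edges of G2, and |E(G1)| = |E(G2)| = 19, so φ is a bijection on edges as well as vertices. Hence G1 ≅ G2.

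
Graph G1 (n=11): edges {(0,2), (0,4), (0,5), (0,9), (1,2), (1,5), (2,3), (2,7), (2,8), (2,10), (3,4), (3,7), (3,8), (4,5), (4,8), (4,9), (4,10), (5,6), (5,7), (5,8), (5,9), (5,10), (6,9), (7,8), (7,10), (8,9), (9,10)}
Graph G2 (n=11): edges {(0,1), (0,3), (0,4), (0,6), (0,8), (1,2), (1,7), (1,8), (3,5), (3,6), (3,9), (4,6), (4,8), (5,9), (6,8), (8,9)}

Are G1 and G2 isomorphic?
No, not isomorphic

The graphs are NOT isomorphic.

Degrees in G1: deg(0)=4, deg(1)=2, deg(2)=6, deg(3)=4, deg(4)=6, deg(5)=8, deg(6)=2, deg(7)=5, deg(8)=6, deg(9)=6, deg(10)=5.
Sorted degree sequence of G1: [8, 6, 6, 6, 6, 5, 5, 4, 4, 2, 2].
Degrees in G2: deg(0)=5, deg(1)=4, deg(2)=1, deg(3)=4, deg(4)=3, deg(5)=2, deg(6)=4, deg(7)=1, deg(8)=5, deg(9)=3, deg(10)=0.
Sorted degree sequence of G2: [5, 5, 4, 4, 4, 3, 3, 2, 1, 1, 0].
The (sorted) degree sequence is an isomorphism invariant, so since G1 and G2 have different degree sequences they cannot be isomorphic.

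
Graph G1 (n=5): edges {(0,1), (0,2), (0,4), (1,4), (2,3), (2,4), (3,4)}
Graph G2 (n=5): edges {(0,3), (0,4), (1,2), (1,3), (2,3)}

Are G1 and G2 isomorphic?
No, not isomorphic

The graphs are NOT isomorphic.

Counting triangles (3-cliques): G1 has 3, G2 has 1.
Triangle count is an isomorphism invariant, so differing triangle counts rule out isomorphism.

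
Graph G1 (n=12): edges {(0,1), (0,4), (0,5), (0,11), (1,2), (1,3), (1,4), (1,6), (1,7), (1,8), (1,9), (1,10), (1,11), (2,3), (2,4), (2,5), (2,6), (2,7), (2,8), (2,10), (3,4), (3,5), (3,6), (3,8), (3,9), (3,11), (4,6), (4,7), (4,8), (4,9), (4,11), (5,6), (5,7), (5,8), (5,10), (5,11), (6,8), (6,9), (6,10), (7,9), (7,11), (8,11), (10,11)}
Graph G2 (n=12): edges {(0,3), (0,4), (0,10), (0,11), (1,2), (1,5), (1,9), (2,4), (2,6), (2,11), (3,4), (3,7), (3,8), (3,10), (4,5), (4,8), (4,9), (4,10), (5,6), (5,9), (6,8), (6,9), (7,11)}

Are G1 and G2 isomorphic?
No, not isomorphic

The graphs are NOT isomorphic.

Degrees in G1: deg(0)=4, deg(1)=10, deg(2)=8, deg(3)=8, deg(4)=9, deg(5)=8, deg(6)=8, deg(7)=6, deg(8)=7, deg(9)=5, deg(10)=5, deg(11)=8.
Sorted degree sequence of G1: [10, 9, 8, 8, 8, 8, 8, 7, 6, 5, 5, 4].
Degrees in G2: deg(0)=4, deg(1)=3, deg(2)=4, deg(3)=5, deg(4)=7, deg(5)=4, deg(6)=4, deg(7)=2, deg(8)=3, deg(9)=4, deg(10)=3, deg(11)=3.
Sorted degree sequence of G2: [7, 5, 4, 4, 4, 4, 4, 3, 3, 3, 3, 2].
The (sorted) degree sequence is an isomorphism invariant, so since G1 and G2 have different degree sequences they cannot be isomorphic.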